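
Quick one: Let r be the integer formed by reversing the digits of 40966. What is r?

66904

Reversing 40966 gives 66904.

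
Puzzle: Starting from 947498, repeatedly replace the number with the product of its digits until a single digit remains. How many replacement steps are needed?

3

947498 → 72576 → 2940 → 0 (3 steps)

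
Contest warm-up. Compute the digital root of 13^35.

The digital root of n equals n mod 9 (or 9 when 9 | n), so we need 13^35 mod 9.
13^35 ≡ 7 (mod 9), so the digital root is 7.

7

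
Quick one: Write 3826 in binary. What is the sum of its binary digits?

8

3826 in base 2 is 111011110010.
Digit sum: 1+1+1+0+1+1+1+1+0+0+1+0 = 8.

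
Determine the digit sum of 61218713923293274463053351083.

111

6+1+2+1+8+7+1+3+9+2+3+2+9+3+2+7+4+4+6+3+0+5+3+3+5+1+0+8+3 = 111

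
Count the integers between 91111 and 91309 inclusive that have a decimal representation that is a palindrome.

2

The integers in [91111, 91309] that have a decimal representation that is a palindrome: 91119, 91219.
2 qualify.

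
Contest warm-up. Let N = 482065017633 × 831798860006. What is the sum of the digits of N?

482065017633 × 831798860006 = 400981132115901688485798
Sum of its 24 digits: 108.

108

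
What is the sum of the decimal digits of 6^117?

432

6^117 = 11058501848889398044247231674620986485321431295577581053898440737775600150566980478866292736
Sum of its 92 digits: 432.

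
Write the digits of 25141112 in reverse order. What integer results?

Reversing 25141112 gives 21114152.

21114152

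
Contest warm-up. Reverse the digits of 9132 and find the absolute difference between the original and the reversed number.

6813

Reverse of 9132 is 2319.
|9132 − 2319| = 6813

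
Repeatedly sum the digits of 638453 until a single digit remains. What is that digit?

6+3+8+4+5+3 = 29
2+9 = 11
1+1 = 2

2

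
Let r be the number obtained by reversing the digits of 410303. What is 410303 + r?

Reverse of 410303 is 303014.
410303 + 303014 = 713317

713317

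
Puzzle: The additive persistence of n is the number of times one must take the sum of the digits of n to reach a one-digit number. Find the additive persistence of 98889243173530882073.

98889243173530882073 → 98 → 17 → 8 (3 steps)

3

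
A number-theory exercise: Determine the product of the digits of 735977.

7×3×5×9×7×7 = 46305

46305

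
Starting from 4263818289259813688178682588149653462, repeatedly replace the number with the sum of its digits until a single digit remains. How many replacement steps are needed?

4263818289259813688178682588149653462 → 194 → 14 → 5 (3 steps)

3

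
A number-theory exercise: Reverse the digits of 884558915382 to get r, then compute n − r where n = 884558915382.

Reverse of 884558915382 is 283519855488.
884558915382 − 283519855488 = 601039059894

601039059894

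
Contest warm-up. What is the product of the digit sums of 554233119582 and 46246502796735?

S(554233119582) = 5+5+4+2+3+3+1+1+9+5+8+2 = 48.
S(46246502796735) = 4+6+2+4+6+5+0+2+7+9+6+7+3+5 = 66.
48 · 66 = 3168.

3168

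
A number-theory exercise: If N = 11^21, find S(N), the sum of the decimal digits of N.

71

11^21 = 7400249944258160101211
Sum of its 22 digits: 71.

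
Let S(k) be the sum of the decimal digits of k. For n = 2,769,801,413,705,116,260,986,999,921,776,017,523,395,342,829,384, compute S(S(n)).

First digit sum: 229.
2+2+9 = 13.

13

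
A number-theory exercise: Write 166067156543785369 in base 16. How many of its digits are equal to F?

2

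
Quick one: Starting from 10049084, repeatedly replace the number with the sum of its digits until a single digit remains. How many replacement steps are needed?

2

10049084 → 26 → 8 (2 steps)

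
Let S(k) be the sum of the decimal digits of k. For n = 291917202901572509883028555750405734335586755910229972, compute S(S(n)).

13

First digit sum: 238.
2+3+8 = 13.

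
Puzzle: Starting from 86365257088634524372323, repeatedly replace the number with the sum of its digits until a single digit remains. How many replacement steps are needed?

86365257088634524372323 → 102 → 3 (2 steps)

2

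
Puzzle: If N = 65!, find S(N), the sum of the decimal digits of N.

351

65! = 8247650592082470666723170306785496252186258551345437492922123134388955774976000000000000000
Sum of its 91 digits: 351.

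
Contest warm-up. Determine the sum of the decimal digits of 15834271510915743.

66

1+5+8+3+4+2+7+1+5+1+0+9+1+5+7+4+3 = 66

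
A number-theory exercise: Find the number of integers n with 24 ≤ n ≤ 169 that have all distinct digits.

117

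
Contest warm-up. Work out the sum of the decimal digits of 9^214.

9^214 = 1613975805220392892761684567742629999066310151096889226728856262935515787158855760083483350775542201388003552062049292726228835573597417258502461402623778300215000704310156713941696814978186337532803022961
Sum of its 205 digits: 891.

891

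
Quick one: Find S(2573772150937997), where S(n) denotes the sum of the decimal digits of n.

2+5+7+3+7+7+2+1+5+0+9+3+7+9+9+7 = 83

83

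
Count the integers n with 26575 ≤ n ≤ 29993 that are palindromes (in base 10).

The integers in [26575, 29993] that are palindromes (in base 10): 26662, 26762, 26862, 26962, 27072, 27172, …, 29892, 29992.
34 qualify.

34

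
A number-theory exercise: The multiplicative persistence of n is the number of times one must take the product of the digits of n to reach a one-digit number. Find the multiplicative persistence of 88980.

1

88980 → 0 (1 step)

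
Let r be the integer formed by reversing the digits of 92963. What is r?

Reversing 92963 gives 36929.

36929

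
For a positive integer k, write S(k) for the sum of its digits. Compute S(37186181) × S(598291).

S(37186181) = 3+7+1+8+6+1+8+1 = 35.
S(598291) = 5+9+8+2+9+1 = 34.
35 · 34 = 1190.

1190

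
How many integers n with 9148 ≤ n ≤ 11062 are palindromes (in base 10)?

The integers in [9148, 11062] that are palindromes (in base 10): 9229, 9339, 9449, 9559, 9669, 9779, …, 10901, 11011.
19 qualify.

19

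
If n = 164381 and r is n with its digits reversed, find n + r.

Reverse of 164381 is 183461.
164381 + 183461 = 347842

347842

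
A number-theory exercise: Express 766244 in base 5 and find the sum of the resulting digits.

24

766244 in base 5 is 144004434.
Digit sum: 1+4+4+0+0+4+4+3+4 = 24.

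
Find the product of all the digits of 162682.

1152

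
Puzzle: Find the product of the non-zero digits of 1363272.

1×3×6×3×2×7×2 = 1512

1512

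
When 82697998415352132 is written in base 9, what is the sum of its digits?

82697998415352132 in base 9 is 485583272745536703.
Digit sum: 4+8+5+5+8+3+2+7+2+7+4+5+5+3+6+7+0+3 = 84.

84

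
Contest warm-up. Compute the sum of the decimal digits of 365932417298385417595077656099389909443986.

3+6+5+9+3+2+4+1+7+2+9+8+3+8+5+4+1+7+5+9+5+0+7+7+6+5+6+0+9+9+3+8+9+9+0+9+4+4+3+9+8+6 = 227

227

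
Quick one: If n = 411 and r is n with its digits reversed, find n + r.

525

Reverse of 411 is 114.
411 + 114 = 525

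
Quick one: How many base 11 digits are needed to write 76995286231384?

76995286231384 in base 11 is 225955768A6324, which has 14 digits.

14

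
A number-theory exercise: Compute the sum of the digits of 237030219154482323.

59

2+3+7+0+3+0+2+1+9+1+5+4+4+8+2+3+2+3 = 59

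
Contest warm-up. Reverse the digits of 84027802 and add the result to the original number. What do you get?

Reverse of 84027802 is 20872048.
84027802 + 20872048 = 104899850

104899850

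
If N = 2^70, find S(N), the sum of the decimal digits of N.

70

2^70 = 1180591620717411303424
Sum of its 22 digits: 70.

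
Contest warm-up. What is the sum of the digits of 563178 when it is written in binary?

563178 in base 2 is 10001001011111101010.
Digit sum: 1+0+0+0+1+0+0+1+0+1+1+1+1+1+1+0+1+0+1+0 = 11.

11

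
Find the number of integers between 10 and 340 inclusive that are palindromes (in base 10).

33

The integers in [10, 340] that are palindromes (in base 10): 11, 22, 33, 44, 55, 66, …, 323, 333.
33 qualify.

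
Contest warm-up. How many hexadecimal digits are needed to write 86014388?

86014388 in base 16 is 52079B4, which has 7 digits.

7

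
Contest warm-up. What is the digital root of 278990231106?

2+7+8+9+9+0+2+3+1+1+0+6 = 48
4+8 = 12
1+2 = 3

3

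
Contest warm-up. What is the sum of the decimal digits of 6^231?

810

6^231 = 566159551582825161743621404474404760031142448407527580407064693864409775046008707686153584777361889405985989370510938768427806052676828062427197896352669811974404740004068150214656
Sum of its 180 digits: 810.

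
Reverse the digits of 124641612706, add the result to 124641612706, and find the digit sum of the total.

62

Reversal of 124641612706 is 607216146421; 124641612706 + 607216146421 = 731857759127.
Digit sum of 731857759127: 7+3+1+8+5+7+7+5+9+1+2+7 = 62.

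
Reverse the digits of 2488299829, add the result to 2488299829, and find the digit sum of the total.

50

Reversal of 2488299829 is 9289928842; 2488299829 + 9289928842 = 11778228671.
Digit sum of 11778228671: 1+1+7+7+8+2+2+8+6+7+1 = 50.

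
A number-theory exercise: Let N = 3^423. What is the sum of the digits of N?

3^423 = 6641875741647707377620101101821522629902510909863741673781301493561793362793645103224211320063959676493841778033124661424810022936614885837458688899686330453559673680288710756961715287976075463097954827
Sum of its 202 digits: 918.

918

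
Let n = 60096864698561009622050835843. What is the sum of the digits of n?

129

6+0+0+9+6+8+6+4+6+9+8+5+6+1+0+0+9+6+2+2+0+5+0+8+3+5+8+4+3 = 129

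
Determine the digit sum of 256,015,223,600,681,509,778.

83

2+5+6+0+1+5+2+2+3+6+0+0+6+8+1+5+0+9+7+7+8 = 83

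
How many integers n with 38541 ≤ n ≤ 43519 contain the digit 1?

2082

The integers in [38541, 43519] that contain the digit 1: 38541, 38551, 38561, 38571, 38581, 38591, …, 43518, 43519.
2082 qualify.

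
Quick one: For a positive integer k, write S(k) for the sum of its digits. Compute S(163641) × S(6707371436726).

S(163641) = 1+6+3+6+4+1 = 21.
S(6707371436726) = 6+7+0+7+3+7+1+4+3+6+7+2+6 = 59.
21 · 59 = 1239.

1239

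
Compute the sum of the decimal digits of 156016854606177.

1+5+6+0+1+6+8+5+4+6+0+6+1+7+7 = 63

63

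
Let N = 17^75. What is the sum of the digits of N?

17^75 = 192162704943986028006648285743299730794209966315191453716969047614622518960844936813553462193
Sum of its 93 digits: 431.

431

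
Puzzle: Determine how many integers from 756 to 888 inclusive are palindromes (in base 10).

The integers in [756, 888] that are palindromes (in base 10): 757, 767, 777, 787, 797, 808, …, 878, 888.
14 qualify.

14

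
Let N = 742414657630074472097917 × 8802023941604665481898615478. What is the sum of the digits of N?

229

742414657630074472097917 × 8802023941604665481898615478 = 6534751591058146341743286533408260780822944347759326
Sum of its 52 digits: 229.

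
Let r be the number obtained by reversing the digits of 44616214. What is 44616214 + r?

85877858

Reverse of 44616214 is 41261644.
44616214 + 41261644 = 85877858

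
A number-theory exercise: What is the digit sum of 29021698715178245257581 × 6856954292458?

29021698715178245257581 × 6856954292458 = 199000461579464292375550319815624098
Sum of its 36 digits: 159.

159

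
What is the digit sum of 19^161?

19^161 = 75740776531204712406363667150938402183299634652690083062938151323734623285359002206764024792480264186435343171197407631199767377252220581653555577130020031328803053876269310618676138008858152850304137571219
Sum of its 206 digits: 838.

838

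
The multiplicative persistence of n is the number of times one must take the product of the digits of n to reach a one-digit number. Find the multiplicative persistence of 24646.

3

24646 → 1152 → 10 → 0 (3 steps)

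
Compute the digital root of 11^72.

The digital root of n equals n mod 9 (or 9 when 9 | n), so we need 11^72 mod 9.
11^72 ≡ 1 (mod 9), so the digital root is 1.

1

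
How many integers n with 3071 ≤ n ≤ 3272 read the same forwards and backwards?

2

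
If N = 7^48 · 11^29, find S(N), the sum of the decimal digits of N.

293

7^48 · 11^29 = 58222894240602305772804277452633407588704478523132207238018695380125691
Sum of its 71 digits: 293.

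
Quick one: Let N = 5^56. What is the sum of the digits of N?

5^56 = 1387778780781445675529539585113525390625
Sum of its 40 digits: 196.

196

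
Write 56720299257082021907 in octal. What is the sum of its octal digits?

73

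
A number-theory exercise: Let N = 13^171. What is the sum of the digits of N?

856

13^171 = 30500941440790225846263910938334447106178610569821876624649353871482970302092112669455349348474410860945846246361937330271499848785009345366071703939976823364067647683430248532614970631718837
Sum of its 191 digits: 856.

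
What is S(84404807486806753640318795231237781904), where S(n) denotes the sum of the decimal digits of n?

172

8+4+4+0+4+8+0+7+4+8+6+8+0+6+7+5+3+6+4+0+3+1+8+7+9+5+2+3+1+2+3+7+7+8+1+9+0+4 = 172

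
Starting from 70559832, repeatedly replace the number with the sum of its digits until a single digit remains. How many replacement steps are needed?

3

70559832 → 39 → 12 → 3 (3 steps)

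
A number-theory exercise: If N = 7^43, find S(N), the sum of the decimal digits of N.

7^43 = 2183814375991796599109312252753832343
Sum of its 37 digits: 169.

169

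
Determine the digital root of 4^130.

The digital root of n equals n mod 9 (or 9 when 9 | n), so we need 4^130 mod 9.
4^130 ≡ 4 (mod 9), so the digital root is 4.

4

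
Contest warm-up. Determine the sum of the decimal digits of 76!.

441

76! = 1885494701666050254987932260861146558230394535379329335672487982961844043495537923117729972224000000000000000000
Sum of its 112 digits: 441.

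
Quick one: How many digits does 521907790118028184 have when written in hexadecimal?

521907790118028184 in base 16 is 73E305EB37E8398, which has 15 digits.

15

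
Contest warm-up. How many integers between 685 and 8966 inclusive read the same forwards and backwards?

The integers in [685, 8966] that read the same forwards and backwards: 686, 696, 707, 717, 727, 737, …, 8778, 8888.
111 qualify.

111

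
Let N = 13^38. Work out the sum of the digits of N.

13^38 = 2137210935411428674141543654682486133398329
Sum of its 43 digits: 178.

178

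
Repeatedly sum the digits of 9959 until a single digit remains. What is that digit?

5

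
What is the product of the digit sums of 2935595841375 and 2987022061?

2442

S(2935595841375) = 2+9+3+5+5+9+5+8+4+1+3+7+5 = 66.
S(2987022061) = 2+9+8+7+0+2+2+0+6+1 = 37.
66 · 37 = 2442.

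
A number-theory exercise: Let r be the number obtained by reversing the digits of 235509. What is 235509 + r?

1141041

Reverse of 235509 is 905532.
235509 + 905532 = 1141041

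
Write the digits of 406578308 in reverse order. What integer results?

Reversing 406578308 gives 803875604.

803875604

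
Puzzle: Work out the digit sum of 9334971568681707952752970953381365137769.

9+3+3+4+9+7+1+5+6+8+6+8+1+7+0+7+9+5+2+7+5+2+9+7+0+9+5+3+3+8+1+3+6+5+1+3+7+7+6+9 = 206

206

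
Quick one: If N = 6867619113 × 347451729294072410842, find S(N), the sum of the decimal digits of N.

6867619113 × 347451729294072410842 = 2386166136944873686304507623146
Sum of its 31 digits: 138.

138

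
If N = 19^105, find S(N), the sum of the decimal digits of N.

604

19^105 = 185835251625667540428459409118176696577935159390840071632914230815354742746536029054367203570579173941779308170594025487105024327898099
Sum of its 135 digits: 604.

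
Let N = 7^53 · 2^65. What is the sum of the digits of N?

335

7^53 · 2^65 = 22758615515919742970945088682745877909674924540949459894926311424
Sum of its 65 digits: 335.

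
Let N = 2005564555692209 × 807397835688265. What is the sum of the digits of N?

152

2005564555692209 × 807397835688265 = 1619288481598986361891013227385
Sum of its 31 digits: 152.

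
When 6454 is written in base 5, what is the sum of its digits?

10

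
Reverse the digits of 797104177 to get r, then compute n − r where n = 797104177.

25702380

Reverse of 797104177 is 771401797.
797104177 − 771401797 = 25702380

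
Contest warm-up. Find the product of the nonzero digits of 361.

3×6×1 = 18

18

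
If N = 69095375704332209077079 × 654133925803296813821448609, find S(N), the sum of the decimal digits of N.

69095375704332209077079 × 654133925803296813821448609 = 45197629364328562580596307910598320469490718333111
Sum of its 50 digits: 222.

222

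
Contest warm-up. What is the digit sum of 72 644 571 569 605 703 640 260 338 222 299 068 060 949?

7+2+6+4+4+5+7+1+5+6+9+6+0+5+7+0+3+6+4+0+2+6+0+3+3+8+2+2+2+2+9+9+0+6+8+0+6+0+9+4+9 = 177

177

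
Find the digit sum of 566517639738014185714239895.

5+6+6+5+1+7+6+3+9+7+3+8+0+1+4+1+8+5+7+1+4+2+3+9+8+9+5 = 133

133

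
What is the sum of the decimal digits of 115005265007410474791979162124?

1+1+5+0+0+5+2+6+5+0+0+7+4+1+0+4+7+4+7+9+1+9+7+9+1+6+2+1+2+4 = 110

110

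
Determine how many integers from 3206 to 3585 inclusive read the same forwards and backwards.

4

The integers in [3206, 3585] that read the same forwards and backwards: 3223, 3333, 3443, 3553.
4 qualify.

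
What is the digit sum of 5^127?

5^127 = 58774717541114375398436826861112283890933277838604376075437585313920862972736358642578125
Sum of its 89 digits: 419.

419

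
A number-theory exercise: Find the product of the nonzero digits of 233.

2×3×3 = 18

18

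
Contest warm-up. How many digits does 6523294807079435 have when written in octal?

18

6523294807079435 in base 8 is 271316335557335013, which has 18 digits.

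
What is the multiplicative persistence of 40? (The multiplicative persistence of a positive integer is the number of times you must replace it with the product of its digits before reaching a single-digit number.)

40 → 0 (1 step)

1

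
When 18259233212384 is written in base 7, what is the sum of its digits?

44

18259233212384 in base 7 is 3563120551330043.
Digit sum: 3+5+6+3+1+2+0+5+5+1+3+3+0+0+4+3 = 44.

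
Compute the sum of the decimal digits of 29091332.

29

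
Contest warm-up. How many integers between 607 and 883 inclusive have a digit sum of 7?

2

The integers in [607, 883] that have a digit sum of 7: 610, 700.
2 qualify.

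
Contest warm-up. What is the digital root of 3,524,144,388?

3+5+2+4+1+4+4+3+8+8 = 42
4+2 = 6
(Equivalently, 3,524,144,388 mod 9 = 6.)

6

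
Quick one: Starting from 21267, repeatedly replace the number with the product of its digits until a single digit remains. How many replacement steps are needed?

21267 → 168 → 48 → 32 → 6 (4 steps)

4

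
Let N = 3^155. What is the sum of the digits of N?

3^155 = 89907201863535854420702290135762284537312963394702682637089810488324824507
Sum of its 74 digits: 324.

324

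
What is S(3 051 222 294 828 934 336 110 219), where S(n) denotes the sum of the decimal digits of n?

90

3+0+5+1+2+2+2+2+9+4+8+2+8+9+3+4+3+3+6+1+1+0+2+1+9 = 90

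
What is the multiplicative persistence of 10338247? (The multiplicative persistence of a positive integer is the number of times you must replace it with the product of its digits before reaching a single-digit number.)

10338247 → 0 (1 step)

1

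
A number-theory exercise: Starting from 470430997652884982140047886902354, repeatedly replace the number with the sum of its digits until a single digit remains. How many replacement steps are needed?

470430997652884982140047886902354 → 156 → 12 → 3 (3 steps)

3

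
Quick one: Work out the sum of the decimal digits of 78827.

7+8+8+2+7 = 32

32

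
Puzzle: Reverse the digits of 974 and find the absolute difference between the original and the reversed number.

Reverse of 974 is 479.
|974 − 479| = 495

495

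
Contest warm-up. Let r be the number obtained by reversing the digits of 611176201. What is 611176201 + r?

713847317

Reverse of 611176201 is 102671116.
611176201 + 102671116 = 713847317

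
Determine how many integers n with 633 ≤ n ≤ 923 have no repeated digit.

The integers in [633, 923] that have no repeated digit: 634, 635, 637, 638, 639, 640, …, 921, 923.
208 qualify.

208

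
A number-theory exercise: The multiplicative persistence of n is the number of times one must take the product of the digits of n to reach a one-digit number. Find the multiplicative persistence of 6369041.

1

6369041 → 0 (1 step)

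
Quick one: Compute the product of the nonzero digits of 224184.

512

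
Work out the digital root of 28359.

2+8+3+5+9 = 27
2+7 = 9

9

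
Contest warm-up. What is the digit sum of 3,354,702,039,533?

47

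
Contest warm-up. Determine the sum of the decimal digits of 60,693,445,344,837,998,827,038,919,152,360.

6+0+6+9+3+4+4+5+3+4+4+8+3+7+9+9+8+8+2+7+0+3+8+9+1+9+1+5+2+3+6+0 = 156

156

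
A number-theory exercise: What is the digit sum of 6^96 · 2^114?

6^96 · 2^114 = 10469827890190481415383978489140065950228515547387504961917811220268309103630174473958972470320772985812680704
Sum of its 110 digits: 486.

486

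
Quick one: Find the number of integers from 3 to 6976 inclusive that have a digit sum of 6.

The integers in [3, 6976] that have a digit sum of 6: 6, 15, 24, 33, 42, 51, …, 5100, 6000.
84 qualify.

84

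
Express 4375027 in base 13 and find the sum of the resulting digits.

43

4375027 in base 13 is BA2497.
Digit sum: 11+10+2+4+9+7 = 43.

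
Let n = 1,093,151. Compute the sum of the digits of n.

20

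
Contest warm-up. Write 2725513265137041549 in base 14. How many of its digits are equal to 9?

1

2725513265137041549 in base 14 is 1373C26DC61A87149.
The digit 9 appears 1 time.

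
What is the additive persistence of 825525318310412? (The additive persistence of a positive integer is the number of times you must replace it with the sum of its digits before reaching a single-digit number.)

825525318310412 → 50 → 5 (2 steps)

2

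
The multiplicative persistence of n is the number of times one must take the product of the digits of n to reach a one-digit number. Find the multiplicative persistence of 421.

421 → 8 (1 step)

1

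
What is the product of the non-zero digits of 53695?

4050

5×3×6×9×5 = 4050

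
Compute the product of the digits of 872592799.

5715360

8×7×2×5×9×2×7×9×9 = 5715360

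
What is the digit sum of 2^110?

121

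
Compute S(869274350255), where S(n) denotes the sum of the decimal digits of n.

8+6+9+2+7+4+3+5+0+2+5+5 = 56

56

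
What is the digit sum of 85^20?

85^20 = 387595310845143558731231784820556640625
Sum of its 39 digits: 169.

169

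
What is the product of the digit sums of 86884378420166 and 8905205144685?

4047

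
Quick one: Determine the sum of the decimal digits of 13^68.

358

13^68 = 5599483340338967015396973417457468966536382080197551009346307518298472575121
Sum of its 76 digits: 358.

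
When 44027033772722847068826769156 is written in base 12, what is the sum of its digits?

178

44027033772722847068826769156 in base 12 is 3A19A2AB5AABBA19883B3005944.
Digit sum: 3+10+1+9+10+2+10+11+5+10+10+11+11+10+1+9+8+8+3+11+3+0+0+5+9+4+4 = 178.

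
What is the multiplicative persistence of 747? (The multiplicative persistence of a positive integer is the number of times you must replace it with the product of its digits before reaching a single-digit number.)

747 → 196 → 54 → 20 → 0 (4 steps)

4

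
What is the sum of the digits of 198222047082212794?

70

1+9+8+2+2+2+0+4+7+0+8+2+2+1+2+7+9+4 = 70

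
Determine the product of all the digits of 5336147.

7560

5×3×3×6×1×4×7 = 7560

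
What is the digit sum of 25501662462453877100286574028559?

135

2+5+5+0+1+6+6+2+4+6+2+4+5+3+8+7+7+1+0+0+2+8+6+5+7+4+0+2+8+5+5+9 = 135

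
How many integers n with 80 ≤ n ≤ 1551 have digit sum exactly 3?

12

The integers in [80, 1551] that have digit sum exactly 3: 102, 111, 120, 201, 210, 300, …, 1110, 1200.
12 qualify.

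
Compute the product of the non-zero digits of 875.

8×7×5 = 280

280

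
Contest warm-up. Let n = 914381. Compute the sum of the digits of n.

26

9+1+4+3+8+1 = 26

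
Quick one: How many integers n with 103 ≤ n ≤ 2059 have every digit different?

1179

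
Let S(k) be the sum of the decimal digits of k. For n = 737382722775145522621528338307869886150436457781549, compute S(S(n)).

First digit sum: 241.
2+4+1 = 7.

7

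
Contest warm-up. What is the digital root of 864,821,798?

8+6+4+8+2+1+7+9+8 = 53
5+3 = 8
(Equivalently, 864,821,798 mod 9 = 8.)

8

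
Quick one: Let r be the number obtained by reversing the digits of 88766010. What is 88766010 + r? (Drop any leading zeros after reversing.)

Reverse of 88766010 is 1066788.
88766010 + 1066788 = 89832798

89832798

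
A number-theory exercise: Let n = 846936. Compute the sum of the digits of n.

8+4+6+9+3+6 = 36

36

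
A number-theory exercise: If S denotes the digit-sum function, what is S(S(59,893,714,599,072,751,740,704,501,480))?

First digit sum: 131.
1+3+1 = 5.

5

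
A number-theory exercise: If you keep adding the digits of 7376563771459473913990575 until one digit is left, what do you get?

6

7+3+7+6+5+6+3+7+7+1+4+5+9+4+7+3+9+1+3+9+9+0+5+7+5 = 132
1+3+2 = 6
(Equivalently, 7376563771459473913990575 mod 9 = 6.)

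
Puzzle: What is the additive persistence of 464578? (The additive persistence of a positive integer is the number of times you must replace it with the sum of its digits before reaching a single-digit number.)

2

464578 → 34 → 7 (2 steps)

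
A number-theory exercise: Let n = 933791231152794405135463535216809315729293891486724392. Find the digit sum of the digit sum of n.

6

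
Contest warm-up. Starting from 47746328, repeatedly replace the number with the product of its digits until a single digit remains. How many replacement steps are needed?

47746328 → 225792 → 2520 → 0 (3 steps)

3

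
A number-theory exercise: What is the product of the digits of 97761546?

9×7×7×6×1×5×4×6 = 317520

317520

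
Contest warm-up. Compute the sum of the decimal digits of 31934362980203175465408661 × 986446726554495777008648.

31934362980203175465408661 × 986446726554495777008648 = 31501547826424494666639863664105795165149451100328
Sum of its 50 digits: 215.

215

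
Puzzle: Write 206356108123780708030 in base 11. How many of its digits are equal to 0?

2

206356108123780708030 in base 11 is 3412A01451AA017A6933.
The digit 0 appears 2 times.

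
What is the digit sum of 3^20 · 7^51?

243

3^20 · 7^51 = 43896018995127574910974628532216545635063392300767943
Sum of its 53 digits: 243.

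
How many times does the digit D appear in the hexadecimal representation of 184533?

2

184533 in base 16 is 2D0D5.
The digit D appears 2 times.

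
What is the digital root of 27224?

8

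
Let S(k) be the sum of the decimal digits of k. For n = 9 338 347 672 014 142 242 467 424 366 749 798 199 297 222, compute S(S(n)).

First digit sum: 201.
2+0+1 = 3.

3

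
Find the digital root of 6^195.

9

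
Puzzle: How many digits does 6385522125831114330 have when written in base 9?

20

6385522125831114330 in base 9 is 46480056473108031420, which has 20 digits.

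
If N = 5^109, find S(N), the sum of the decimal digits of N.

5^109 = 15407439555097886824447823540679418548304813185723105561919510364532470703125
Sum of its 77 digits: 329.

329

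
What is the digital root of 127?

1+2+7 = 10
1+0 = 1
(Equivalently, 127 mod 9 = 1.)

1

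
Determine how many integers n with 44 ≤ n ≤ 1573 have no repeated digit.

960

The integers in [44, 1573] that have no repeated digit: 45, 46, 47, 48, 49, 50, …, 1572, 1573.
960 qualify.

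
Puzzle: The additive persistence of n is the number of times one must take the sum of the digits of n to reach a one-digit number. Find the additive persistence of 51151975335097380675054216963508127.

51151975335097380675054216963508127 → 149 → 14 → 5 (3 steps)

3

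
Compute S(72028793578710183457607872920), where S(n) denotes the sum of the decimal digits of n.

7+2+0+2+8+7+9+3+5+7+8+7+1+0+1+8+3+4+5+7+6+0+7+8+7+2+9+2+0 = 135

135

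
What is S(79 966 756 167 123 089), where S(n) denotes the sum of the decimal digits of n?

7+9+9+6+6+7+5+6+1+6+7+1+2+3+0+8+9 = 92

92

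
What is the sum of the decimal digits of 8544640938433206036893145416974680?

153

8+5+4+4+6+4+0+9+3+8+4+3+3+2+0+6+0+3+6+8+9+3+1+4+5+4+1+6+9+7+4+6+8+0 = 153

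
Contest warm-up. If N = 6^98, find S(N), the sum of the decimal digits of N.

360

6^98 = 18147739541668636280463618532168272792698436402026524209529776843597142818816
Sum of its 77 digits: 360.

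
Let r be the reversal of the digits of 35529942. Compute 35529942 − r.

Reverse of 35529942 is 24992553.
35529942 − 24992553 = 10537389

10537389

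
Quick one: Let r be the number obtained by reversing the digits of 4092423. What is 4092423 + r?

7335327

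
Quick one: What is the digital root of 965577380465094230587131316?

9+6+5+5+7+7+3+8+0+4+6+5+0+9+4+2+3+0+5+8+7+1+3+1+3+1+6 = 118
1+1+8 = 10
1+0 = 1

1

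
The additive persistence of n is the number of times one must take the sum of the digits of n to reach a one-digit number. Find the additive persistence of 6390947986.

2

6390947986 → 61 → 7 (2 steps)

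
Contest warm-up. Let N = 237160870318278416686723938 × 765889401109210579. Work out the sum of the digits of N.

237160870318278416686723938 × 765889401109210579 = 181638996934605411871026501696741520882140102
Sum of its 45 digits: 180.

180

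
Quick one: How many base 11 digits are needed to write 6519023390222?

13

6519023390222 in base 11 is 209377A831552, which has 13 digits.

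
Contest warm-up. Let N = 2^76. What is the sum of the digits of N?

106

2^76 = 75557863725914323419136
Sum of its 23 digits: 106.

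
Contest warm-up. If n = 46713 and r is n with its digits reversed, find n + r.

78477

Reverse of 46713 is 31764.
46713 + 31764 = 78477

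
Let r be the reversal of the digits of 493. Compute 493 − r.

Reverse of 493 is 394.
493 − 394 = 99

99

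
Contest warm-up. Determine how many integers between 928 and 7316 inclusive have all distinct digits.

3253

The integers in [928, 7316] that have all distinct digits: 928, 930, 931, 932, 934, 935, …, 7315, 7316.
3253 qualify.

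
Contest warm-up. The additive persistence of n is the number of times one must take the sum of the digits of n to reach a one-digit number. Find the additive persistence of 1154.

2

1154 → 11 → 2 (2 steps)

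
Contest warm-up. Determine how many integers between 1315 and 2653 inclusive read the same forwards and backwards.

13

The integers in [1315, 2653] that read the same forwards and backwards: 1331, 1441, 1551, 1661, 1771, 1881, …, 2442, 2552.
13 qualify.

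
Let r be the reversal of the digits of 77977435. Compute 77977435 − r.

24499458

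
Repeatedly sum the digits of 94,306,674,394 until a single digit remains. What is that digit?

1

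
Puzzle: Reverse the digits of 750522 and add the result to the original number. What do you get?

Reverse of 750522 is 225057.
750522 + 225057 = 975579

975579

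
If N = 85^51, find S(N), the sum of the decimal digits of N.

442

85^51 = 251399964155794425334617128379917451018795116456672852587145620351094521538470871746540069580078125
Sum of its 99 digits: 442.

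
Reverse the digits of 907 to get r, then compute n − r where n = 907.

198

Reverse of 907 is 709.
907 − 709 = 198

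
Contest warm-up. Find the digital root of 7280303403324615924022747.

7

7+2+8+0+3+0+3+4+0+3+3+2+4+6+1+5+9+2+4+0+2+2+7+4+7 = 88
8+8 = 16
1+6 = 7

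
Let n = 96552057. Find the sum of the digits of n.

39

9+6+5+5+2+0+5+7 = 39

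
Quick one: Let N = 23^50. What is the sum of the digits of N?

23^50 = 122008981252869411022491112993141891091036959856659100591281395343249
Sum of its 69 digits: 286.

286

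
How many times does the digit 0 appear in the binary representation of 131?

131 in base 2 is 10000011.
The digit 0 appears 5 times.

5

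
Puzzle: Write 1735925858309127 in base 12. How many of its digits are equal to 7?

1735925858309127 in base 12 is 142842089746633.
The digit 7 appears 1 time.

1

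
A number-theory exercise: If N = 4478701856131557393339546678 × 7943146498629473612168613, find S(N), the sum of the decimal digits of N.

234

4478701856131557393339546678 × 7943146498629473612168613 = 35574984966936704571396431855901893120606421920017614
Sum of its 53 digits: 234.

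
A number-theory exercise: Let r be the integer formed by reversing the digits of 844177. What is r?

771448

Reversing 844177 gives 771448.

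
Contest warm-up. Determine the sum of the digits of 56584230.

5+6+5+8+4+2+3+0 = 33

33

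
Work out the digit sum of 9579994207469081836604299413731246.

167

9+5+7+9+9+9+4+2+0+7+4+6+9+0+8+1+8+3+6+6+0+4+2+9+9+4+1+3+7+3+1+2+4+6 = 167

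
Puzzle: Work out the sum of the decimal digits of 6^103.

306

6^103 = 141116822676015315716885097706140489236023041462158252253303544735811382559113216
Sum of its 81 digits: 306.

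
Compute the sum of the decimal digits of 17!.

17! = 355687428096000
Sum of its 15 digits: 63.

63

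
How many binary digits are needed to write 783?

10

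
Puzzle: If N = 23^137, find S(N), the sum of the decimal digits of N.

794

23^137 = 3603408796636394106131033457901401161620272319323062878168247797107107060878910273075521213259515593914935716349070812432167922354276365875665683863440450667848319819735572257352144159703
Sum of its 187 digits: 794.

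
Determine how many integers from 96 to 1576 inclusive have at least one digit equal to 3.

445

The integers in [96, 1576] that have at least one digit equal to 3: 103, 113, 123, 130, 131, 132, …, 1563, 1573.
445 qualify.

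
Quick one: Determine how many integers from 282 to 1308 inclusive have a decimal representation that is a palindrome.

The integers in [282, 1308] that have a decimal representation that is a palindrome: 282, 292, 303, 313, 323, 333, …, 1111, 1221.
75 qualify.

75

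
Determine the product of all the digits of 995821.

9×9×5×8×2×1 = 6480

6480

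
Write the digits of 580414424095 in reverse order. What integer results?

590424414085

Reversing 580414424095 gives 590424414085.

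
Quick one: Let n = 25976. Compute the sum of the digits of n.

29

2+5+9+7+6 = 29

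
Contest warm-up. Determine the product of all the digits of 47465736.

423360

4×7×4×6×5×7×3×6 = 423360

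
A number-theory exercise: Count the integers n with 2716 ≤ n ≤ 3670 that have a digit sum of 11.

The integers in [2716, 3670] that have a digit sum of 11: 2720, 2801, 2810, 2900, 3008, 3017, …, 3611, 3620.
46 qualify.

46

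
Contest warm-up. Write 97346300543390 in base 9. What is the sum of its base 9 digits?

97346300543390 in base 9 is 422605731546702.
Digit sum: 4+2+2+6+0+5+7+3+1+5+4+6+7+0+2 = 54.

54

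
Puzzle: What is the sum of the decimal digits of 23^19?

122

23^19 = 74615470927590710561908487
Sum of its 26 digits: 122.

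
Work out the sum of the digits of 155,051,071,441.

1+5+5+0+5+1+0+7+1+4+4+1 = 34

34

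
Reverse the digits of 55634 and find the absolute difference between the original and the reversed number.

Reverse of 55634 is 43655.
|55634 − 43655| = 11979

11979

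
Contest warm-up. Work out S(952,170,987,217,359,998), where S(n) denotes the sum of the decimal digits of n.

9+5+2+1+7+0+9+8+7+2+1+7+3+5+9+9+9+8 = 101

101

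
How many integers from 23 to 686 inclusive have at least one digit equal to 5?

211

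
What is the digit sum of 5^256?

5^256 = 86361685550944446253863518628003995711160003644362813850237034701685918031624270579715075034722882265605472939461496635969950989468319466936530037770580747746862471103668212890625
Sum of its 179 digits: 805.

805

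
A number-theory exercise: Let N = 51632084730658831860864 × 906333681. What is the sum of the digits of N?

51632084730658831860864 × 906333681 = 46795897411641912635616948960384
Sum of its 32 digits: 162.

162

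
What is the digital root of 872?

8+7+2 = 17
1+7 = 8

8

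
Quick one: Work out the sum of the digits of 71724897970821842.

86

7+1+7+2+4+8+9+7+9+7+0+8+2+1+8+4+2 = 86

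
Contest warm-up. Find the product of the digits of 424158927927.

20321280

4×2×4×1×5×8×9×2×7×9×2×7 = 20321280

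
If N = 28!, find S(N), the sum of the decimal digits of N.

90

28! = 304888344611713860501504000000
Sum of its 30 digits: 90.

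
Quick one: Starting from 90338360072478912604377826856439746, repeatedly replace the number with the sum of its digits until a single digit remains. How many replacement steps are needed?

3

90338360072478912604377826856439746 → 167 → 14 → 5 (3 steps)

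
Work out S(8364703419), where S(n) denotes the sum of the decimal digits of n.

8+3+6+4+7+0+3+4+1+9 = 45

45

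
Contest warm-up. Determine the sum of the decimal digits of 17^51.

17^51 = 566102392446495912472763130484190827147641176198176468019613233
Sum of its 63 digits: 269.

269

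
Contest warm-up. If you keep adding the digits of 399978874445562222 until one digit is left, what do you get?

3+9+9+9+7+8+8+7+4+4+4+5+5+6+2+2+2+2 = 96
9+6 = 15
1+5 = 6

6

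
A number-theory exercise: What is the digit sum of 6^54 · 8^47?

6^54 · 8^47 = 2920094520432494749425899931255497420254812459760998100659975146006680021152816955392
Sum of its 85 digits: 378.

378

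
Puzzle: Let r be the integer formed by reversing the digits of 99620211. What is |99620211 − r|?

88417512

Reverse of 99620211 is 11202699.
|99620211 − 11202699| = 88417512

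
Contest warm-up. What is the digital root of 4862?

2

4+8+6+2 = 20
2+0 = 2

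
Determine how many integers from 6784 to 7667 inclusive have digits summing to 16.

54

The integers in [6784, 7667] that have digits summing to 16: 6802, 6811, 6820, 6901, 6910, 7009, …, 7621, 7630.
54 qualify.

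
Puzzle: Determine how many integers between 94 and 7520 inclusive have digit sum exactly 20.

458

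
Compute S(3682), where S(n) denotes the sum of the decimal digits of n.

19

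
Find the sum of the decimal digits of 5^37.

5^37 = 72759576141834259033203125
Sum of its 26 digits: 104.

104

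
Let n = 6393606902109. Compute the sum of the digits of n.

54

6+3+9+3+6+0+6+9+0+2+1+0+9 = 54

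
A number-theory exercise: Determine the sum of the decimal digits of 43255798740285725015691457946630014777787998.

4+3+2+5+5+7+9+8+7+4+0+2+8+5+7+2+5+0+1+5+6+9+1+4+5+7+9+4+6+6+3+0+0+1+4+7+7+7+7+8+7+9+9+8 = 223

223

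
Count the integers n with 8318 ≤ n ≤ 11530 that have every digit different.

The integers in [8318, 11530] that have every digit different: 8319, 8320, 8321, 8324, 8325, 8326, …, 10986, 10987.
1163 qualify.

1163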